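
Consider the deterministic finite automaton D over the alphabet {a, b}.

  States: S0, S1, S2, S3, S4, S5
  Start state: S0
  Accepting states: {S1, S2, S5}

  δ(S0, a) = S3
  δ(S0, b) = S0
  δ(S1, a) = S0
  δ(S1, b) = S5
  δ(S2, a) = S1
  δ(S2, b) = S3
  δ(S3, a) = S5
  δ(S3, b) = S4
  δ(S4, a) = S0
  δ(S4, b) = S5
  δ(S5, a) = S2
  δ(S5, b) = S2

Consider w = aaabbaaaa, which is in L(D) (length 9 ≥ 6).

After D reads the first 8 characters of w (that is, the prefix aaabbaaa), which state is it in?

S5

State sequence: S0 -a-> S3 -a-> S5 -a-> S2 -b-> S3 -b-> S4 -a-> S0 -a-> S3 -a-> S5

After reading 8 characters, D is in state S5.
(This kind of state-tracing is the core of the pumping-lemma construction: with 6 states, pigeonhole forces a repeat within the first 6 steps.)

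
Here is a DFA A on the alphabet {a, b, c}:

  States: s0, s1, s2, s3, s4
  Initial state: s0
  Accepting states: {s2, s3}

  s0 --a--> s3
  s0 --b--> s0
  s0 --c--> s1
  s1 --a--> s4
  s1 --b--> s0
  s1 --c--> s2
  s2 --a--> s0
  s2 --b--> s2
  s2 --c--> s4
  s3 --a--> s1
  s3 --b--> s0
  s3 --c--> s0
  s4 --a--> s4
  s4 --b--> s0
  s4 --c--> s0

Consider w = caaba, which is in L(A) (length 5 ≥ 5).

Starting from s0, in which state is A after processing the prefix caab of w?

State sequence: s0 -c-> s1 -a-> s4 -a-> s4 -b-> s0

After reading 4 characters, A is in state s0.
(This kind of state-tracing is the core of the pumping-lemma construction: with 5 states, pigeonhole forces a repeat within the first 5 steps.)

s0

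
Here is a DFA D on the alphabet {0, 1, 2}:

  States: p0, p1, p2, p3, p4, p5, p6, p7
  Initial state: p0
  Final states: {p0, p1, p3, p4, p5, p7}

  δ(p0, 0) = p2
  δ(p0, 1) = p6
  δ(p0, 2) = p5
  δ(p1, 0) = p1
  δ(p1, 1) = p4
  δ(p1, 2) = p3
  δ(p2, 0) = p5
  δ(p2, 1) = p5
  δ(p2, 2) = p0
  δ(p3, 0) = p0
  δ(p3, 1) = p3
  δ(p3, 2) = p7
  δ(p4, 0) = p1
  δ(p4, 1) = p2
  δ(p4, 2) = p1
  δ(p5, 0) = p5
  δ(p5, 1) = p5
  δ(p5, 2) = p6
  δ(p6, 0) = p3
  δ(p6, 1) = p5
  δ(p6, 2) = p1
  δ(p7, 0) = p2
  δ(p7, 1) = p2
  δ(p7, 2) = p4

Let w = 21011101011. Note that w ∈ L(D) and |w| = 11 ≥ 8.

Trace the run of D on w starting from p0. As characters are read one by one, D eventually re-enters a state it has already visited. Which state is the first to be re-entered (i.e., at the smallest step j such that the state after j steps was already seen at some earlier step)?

p5

Run of D on w = 2 1 0 1 1 1 0 1 0 1 1:
  step 0: p0  (start)
  step 1: p5  (read 2: p0→p5)
  step 2: p5  (read 1: p5→p5)   ← first repeat (p5 seen earlier)
  step 3: p5  (read 0: p5→p5)
  step 4: p5  (read 1: p5→p5)
  step 5: p5  (read 1: p5→p5)
  step 6: p5  (read 1: p5→p5)
  step 7: p5  (read 0: p5→p5)
  step 8: p5  (read 1: p5→p5)
  step 9: p5  (read 0: p5→p5)
  step 10: p5  (read 1: p5→p5)
  step 11: p5  (read 1: p5→p5)

The earliest repeat is at step j = 2: D is in p5, which it already visited at step i = 1.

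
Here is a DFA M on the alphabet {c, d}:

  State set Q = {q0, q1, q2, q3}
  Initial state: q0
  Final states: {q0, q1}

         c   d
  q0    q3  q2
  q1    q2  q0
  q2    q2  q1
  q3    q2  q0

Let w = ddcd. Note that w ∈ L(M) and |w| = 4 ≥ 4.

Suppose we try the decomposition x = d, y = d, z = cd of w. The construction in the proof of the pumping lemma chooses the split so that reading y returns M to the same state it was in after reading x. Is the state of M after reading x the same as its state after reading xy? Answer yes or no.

no

Run of M on the first 2 characters of w = d d:
  step 0: q0  (start)
  step 1: q2  (read d: q0→q2)
  step 2: q1  (read d: q2→q1)

After x (step 1): q2. After xy (step 2): q1.
They differ (q2 ≠ q1), so y is not a cycle from the state after x; this split is not the one the pumping-lemma construction produces, and pumping y need not keep the string in L(M).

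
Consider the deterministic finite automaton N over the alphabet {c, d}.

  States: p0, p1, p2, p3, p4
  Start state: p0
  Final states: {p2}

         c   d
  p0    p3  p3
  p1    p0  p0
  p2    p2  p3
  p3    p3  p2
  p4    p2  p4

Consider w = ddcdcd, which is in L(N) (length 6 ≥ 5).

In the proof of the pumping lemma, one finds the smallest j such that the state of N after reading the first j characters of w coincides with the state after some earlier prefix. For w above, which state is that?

p2

Run of N on w = d d c d c d:
  step 0: p0  (start)
  step 1: p3  (read d: p0→p3)
  step 2: p2  (read d: p3→p2)
  step 3: p2  (read c: p2→p2)   ← first repeat (p2 seen earlier)
  step 4: p3  (read d: p2→p3)
  step 5: p3  (read c: p3→p3)
  step 6: p2  (read d: p3→p2)

The earliest repeat is at step j = 3: N is in p2, which it already visited at step i = 2.
The DFA has 5 states, so the proof of the pumping lemma guarantees a repeated state among the first 5+1 visited; the segment between the two visits is the pumpable y.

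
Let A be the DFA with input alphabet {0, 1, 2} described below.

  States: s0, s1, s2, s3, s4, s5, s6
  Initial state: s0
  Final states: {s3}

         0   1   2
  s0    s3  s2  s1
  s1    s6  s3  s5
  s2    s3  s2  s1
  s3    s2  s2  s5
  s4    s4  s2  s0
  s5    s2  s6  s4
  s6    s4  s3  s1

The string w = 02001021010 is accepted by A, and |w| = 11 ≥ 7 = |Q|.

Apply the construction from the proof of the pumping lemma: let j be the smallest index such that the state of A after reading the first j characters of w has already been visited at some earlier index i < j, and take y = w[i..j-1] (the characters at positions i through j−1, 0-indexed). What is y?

200

Run of A on w = 0 2 0 0 1 0 2 1 0 1 0:
  step 0: s0  (start)
  step 1: s3  (read 0: s0→s3)
  step 2: s5  (read 2: s3→s5)
  step 3: s2  (read 0: s5→s2)
  step 4: s3  (read 0: s2→s3)   ← first repeat (s3 seen earlier)
  step 5: s2  (read 1: s3→s2)
  step 6: s3  (read 0: s2→s3)
  step 7: s5  (read 2: s3→s5)
  step 8: s6  (read 1: s5→s6)
  step 9: s4  (read 0: s6→s4)
  step 10: s2  (read 1: s4→s2)
  step 11: s3  (read 0: s2→s3)

So i = 1, j = 4, giving x = w[0:1] = 0, y = w[1:4] = 200, z = w[4:11] = 1021010.
Check: |xy| = 4 ≤ 7 and |y| = 3 ≥ 1. Reading y takes A from s3 back to s3, so every xyⁱz is accepted.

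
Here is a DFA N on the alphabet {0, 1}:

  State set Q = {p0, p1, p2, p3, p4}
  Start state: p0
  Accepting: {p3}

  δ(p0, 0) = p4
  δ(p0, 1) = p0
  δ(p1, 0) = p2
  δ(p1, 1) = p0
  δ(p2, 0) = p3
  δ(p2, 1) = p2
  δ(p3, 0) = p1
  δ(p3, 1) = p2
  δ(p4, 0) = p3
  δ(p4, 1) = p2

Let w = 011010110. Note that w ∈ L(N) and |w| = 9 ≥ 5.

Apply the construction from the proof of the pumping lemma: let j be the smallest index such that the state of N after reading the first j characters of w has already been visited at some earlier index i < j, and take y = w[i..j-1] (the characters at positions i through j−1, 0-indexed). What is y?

1

State sequence: p0 -0-> p4 -1-> p2 -1-> p2 -0-> p3 -1-> p2 -0-> p3 -1-> p2 -1-> p2 -0-> p3
First repeat at step 3: p2 was already visited.

So i = 2, j = 3, giving x = w[0:2] = 01, y = w[2:3] = 1, z = w[3:9] = 010110.
Check: |xy| = 3 ≤ 5 and |y| = 1 ≥ 1. Reading y takes N from p2 back to p2, so every xyⁱz is accepted.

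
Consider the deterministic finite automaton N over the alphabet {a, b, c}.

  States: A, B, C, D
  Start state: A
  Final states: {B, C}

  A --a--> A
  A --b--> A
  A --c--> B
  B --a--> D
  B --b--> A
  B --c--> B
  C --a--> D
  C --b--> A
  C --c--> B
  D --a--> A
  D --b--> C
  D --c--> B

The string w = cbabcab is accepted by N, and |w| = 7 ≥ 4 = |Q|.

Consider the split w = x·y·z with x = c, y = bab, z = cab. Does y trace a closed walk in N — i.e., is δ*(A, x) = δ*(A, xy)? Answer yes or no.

Run of N on the first 4 characters of w = c b a b:
  step 0: A  (start)
  step 1: B  (read c: A→B)
  step 2: A  (read b: B→A)
  step 3: A  (read a: A→A)
  step 4: A  (read b: A→A)

After x (step 1): B. After xy (step 4): A.
They differ (B ≠ A), so y is not a cycle from the state after x; this split is not the one the pumping-lemma construction produces, and pumping y need not keep the string in L(N).

no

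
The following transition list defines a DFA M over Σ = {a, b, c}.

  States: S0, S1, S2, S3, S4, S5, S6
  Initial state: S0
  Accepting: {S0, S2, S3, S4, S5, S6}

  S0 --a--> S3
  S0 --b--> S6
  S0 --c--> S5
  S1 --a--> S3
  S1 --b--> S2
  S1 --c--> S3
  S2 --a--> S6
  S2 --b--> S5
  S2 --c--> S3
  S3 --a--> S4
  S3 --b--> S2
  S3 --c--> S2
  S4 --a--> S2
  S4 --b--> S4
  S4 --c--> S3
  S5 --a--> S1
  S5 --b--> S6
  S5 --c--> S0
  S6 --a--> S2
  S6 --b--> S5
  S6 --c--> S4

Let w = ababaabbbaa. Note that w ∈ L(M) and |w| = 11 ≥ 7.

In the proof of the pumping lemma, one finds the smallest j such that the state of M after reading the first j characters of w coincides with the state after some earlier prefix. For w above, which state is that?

S3

Run of M on w = a b a b a a b b b a a:
  step 0: S0  (start)
  step 1: S3  (read a: S0→S3)
  step 2: S2  (read b: S3→S2)
  step 3: S6  (read a: S2→S6)
  step 4: S5  (read b: S6→S5)
  step 5: S1  (read a: S5→S1)
  step 6: S3  (read a: S1→S3)   ← first repeat (S3 seen earlier)
  step 7: S2  (read b: S3→S2)
  step 8: S5  (read b: S2→S5)
  step 9: S6  (read b: S5→S6)
  step 10: S2  (read a: S6→S2)
  step 11: S6  (read a: S2→S6)

The earliest repeat is at step j = 6: M is in S3, which it already visited at step i = 1.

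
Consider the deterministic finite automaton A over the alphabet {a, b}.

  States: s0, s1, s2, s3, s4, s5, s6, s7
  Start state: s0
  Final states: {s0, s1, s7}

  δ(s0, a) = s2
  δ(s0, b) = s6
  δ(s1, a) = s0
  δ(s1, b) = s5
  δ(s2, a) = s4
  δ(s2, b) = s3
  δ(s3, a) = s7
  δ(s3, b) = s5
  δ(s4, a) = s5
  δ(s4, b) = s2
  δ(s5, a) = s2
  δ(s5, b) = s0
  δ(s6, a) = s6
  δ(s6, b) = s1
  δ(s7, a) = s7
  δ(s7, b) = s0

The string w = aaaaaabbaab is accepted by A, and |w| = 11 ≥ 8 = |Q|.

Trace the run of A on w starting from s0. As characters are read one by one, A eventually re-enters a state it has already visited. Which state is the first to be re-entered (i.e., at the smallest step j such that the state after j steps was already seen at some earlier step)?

s2

Run of A on w = a a a a a a b b a a b:
  step 0: s0  (start)
  step 1: s2  (read a: s0→s2)
  step 2: s4  (read a: s2→s4)
  step 3: s5  (read a: s4→s5)
  step 4: s2  (read a: s5→s2)   ← first repeat (s2 seen earlier)
  step 5: s4  (read a: s2→s4)
  step 6: s5  (read a: s4→s5)
  step 7: s0  (read b: s5→s0)
  step 8: s6  (read b: s0→s6)
  step 9: s6  (read a: s6→s6)
  step 10: s6  (read a: s6→s6)
  step 11: s1  (read b: s6→s1)

The earliest repeat is at step j = 4: A is in s2, which it already visited at step i = 1.
Since A has 8 states, any run of length ≥ 8 visits 8+1 states, so by pigeonhole some state repeats within the first 8 steps — that repeat gives the pumpable loop.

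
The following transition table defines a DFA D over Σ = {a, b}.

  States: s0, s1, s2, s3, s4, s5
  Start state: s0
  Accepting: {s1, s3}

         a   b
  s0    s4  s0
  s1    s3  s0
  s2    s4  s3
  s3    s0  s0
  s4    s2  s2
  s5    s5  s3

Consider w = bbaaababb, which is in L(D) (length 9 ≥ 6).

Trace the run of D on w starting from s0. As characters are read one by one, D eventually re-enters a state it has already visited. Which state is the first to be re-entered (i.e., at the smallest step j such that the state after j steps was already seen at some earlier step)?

s0

State sequence: s0 -b-> s0 -b-> s0 -a-> s4 -a-> s2 -a-> s4 -b-> s2 -a-> s4 -b-> s2 -b-> s3
First repeat at step 1: s0 was already visited.

The earliest repeat is at step j = 1: D is in s0, which it already visited at step i = 0.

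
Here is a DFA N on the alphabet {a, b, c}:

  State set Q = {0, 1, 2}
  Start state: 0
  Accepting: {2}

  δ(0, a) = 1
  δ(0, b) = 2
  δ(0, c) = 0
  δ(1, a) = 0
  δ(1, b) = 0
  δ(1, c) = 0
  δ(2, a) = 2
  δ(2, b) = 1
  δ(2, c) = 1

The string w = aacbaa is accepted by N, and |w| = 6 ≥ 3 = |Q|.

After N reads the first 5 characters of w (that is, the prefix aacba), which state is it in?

2

State sequence: 0 -a-> 1 -a-> 0 -c-> 0 -b-> 2 -a-> 2

After reading 5 characters, N is in state 2.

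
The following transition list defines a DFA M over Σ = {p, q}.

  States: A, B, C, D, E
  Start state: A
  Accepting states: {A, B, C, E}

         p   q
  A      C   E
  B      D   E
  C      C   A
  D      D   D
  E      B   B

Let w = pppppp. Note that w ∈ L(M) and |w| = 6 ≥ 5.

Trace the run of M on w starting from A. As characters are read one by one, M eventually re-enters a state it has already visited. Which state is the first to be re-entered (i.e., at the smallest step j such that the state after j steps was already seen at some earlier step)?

C

State sequence: A -p-> C -p-> C -p-> C -p-> C -p-> C -p-> C
First repeat at step 2: C was already visited.

The earliest repeat is at step j = 2: M is in C, which it already visited at step i = 1.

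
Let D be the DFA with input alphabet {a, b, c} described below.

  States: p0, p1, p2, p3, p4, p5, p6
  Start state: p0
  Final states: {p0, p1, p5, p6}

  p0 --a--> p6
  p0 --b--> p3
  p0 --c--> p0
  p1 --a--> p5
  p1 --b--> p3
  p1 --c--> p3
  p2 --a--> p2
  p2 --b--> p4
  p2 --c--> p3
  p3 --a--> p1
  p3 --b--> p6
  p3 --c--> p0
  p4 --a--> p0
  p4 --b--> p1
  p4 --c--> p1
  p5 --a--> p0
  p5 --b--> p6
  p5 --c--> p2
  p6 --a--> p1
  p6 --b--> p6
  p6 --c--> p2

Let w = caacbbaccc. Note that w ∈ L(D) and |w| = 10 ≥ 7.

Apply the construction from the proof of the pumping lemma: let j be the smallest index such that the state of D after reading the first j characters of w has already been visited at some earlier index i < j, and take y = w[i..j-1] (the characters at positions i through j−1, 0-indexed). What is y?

c

Run of D on w = c a a c b b a c c c:
  step 0: p0  (start)
  step 1: p0  (read c: p0→p0)   ← first repeat (p0 seen earlier)
  step 2: p6  (read a: p0→p6)
  step 3: p1  (read a: p6→p1)
  step 4: p3  (read c: p1→p3)
  step 5: p6  (read b: p3→p6)
  step 6: p6  (read b: p6→p6)
  step 7: p1  (read a: p6→p1)
  step 8: p3  (read c: p1→p3)
  step 9: p0  (read c: p3→p0)
  step 10: p0  (read c: p0→p0)

So i = 0, j = 1, giving x = w[0:0] = ε, y = w[0:1] = c, z = w[1:10] = aacbbaccc.
Check: |xy| = 1 ≤ 7 and |y| = 1 ≥ 1. Reading y takes D from p0 back to p0, so every xyⁱz is accepted.
With |Q| = 7, pigeonhole forces a state repeat no later than step 7; the substring read between the first and second visits to that state can be pumped.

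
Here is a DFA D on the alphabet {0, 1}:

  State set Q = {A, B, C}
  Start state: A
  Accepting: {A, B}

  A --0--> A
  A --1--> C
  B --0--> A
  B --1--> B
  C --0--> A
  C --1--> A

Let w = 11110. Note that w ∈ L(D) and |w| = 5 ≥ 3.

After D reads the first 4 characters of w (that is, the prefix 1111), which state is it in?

Run of D on the first 4 characters of w = 1 1 1 1:
  step 0: A  (start)
  step 1: C  (read 1: A→C)
  step 2: A  (read 1: C→A)
  step 3: C  (read 1: A→C)
  step 4: A  (read 1: C→A)

After reading 4 characters, D is in state A.

A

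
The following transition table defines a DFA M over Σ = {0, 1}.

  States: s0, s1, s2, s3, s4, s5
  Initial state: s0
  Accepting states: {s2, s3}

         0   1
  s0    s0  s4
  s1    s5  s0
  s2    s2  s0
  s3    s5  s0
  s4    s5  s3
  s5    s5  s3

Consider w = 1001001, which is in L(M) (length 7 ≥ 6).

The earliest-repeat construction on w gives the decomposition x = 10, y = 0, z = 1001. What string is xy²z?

10001001

xy^2z = 10·0·0·1001 = 10001001.
Reading y = 0 takes M from s5 back to s5, so after x·y·y the machine is still in s5, and z then leads to the accepting state s3. Hence 10001001 ∈ L(M).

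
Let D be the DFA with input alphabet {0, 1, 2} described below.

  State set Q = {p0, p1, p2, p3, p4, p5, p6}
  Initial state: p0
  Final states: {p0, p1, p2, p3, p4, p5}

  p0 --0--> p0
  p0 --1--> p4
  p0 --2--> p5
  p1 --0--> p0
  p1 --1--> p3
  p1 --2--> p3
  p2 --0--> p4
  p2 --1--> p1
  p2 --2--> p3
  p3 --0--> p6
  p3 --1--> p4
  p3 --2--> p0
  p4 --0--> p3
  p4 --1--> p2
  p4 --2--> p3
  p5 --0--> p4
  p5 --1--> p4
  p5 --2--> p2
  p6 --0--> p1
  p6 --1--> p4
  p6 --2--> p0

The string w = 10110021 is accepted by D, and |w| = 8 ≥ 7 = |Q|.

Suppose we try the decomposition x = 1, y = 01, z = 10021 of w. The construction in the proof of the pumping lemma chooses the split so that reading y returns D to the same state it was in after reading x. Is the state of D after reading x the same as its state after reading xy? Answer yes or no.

yes

State sequence: p0 -1-> p4 -0-> p3 -1-> p4

After x (step 1): p4. After xy (step 3): p4.
They match, so y = 01 drives D around a cycle from p4 back to itself; pumping y any number of times keeps D in p4 before reading z, and xyⁱz ∈ L(D) for every i ≥ 0.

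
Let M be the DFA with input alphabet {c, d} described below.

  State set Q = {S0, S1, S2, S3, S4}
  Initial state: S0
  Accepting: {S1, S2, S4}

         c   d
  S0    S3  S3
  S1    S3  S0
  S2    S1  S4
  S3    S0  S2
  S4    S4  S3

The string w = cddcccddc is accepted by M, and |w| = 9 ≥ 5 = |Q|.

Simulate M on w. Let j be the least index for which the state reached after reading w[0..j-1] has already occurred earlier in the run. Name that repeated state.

State sequence: S0 -c-> S3 -d-> S2 -d-> S4 -c-> S4 -c-> S4 -c-> S4 -d-> S3 -d-> S2 -c-> S1
First repeat at step 4: S4 was already visited.

The earliest repeat is at step j = 4: M is in S4, which it already visited at step i = 3.

S4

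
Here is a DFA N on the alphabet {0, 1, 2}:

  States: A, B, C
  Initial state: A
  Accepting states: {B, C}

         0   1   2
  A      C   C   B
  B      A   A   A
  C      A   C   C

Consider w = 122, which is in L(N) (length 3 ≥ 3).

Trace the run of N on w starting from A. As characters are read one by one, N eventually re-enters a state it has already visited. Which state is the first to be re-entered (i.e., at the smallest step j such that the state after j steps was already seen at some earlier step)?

State sequence: A -1-> C -2-> C -2-> C
First repeat at step 2: C was already visited.

The earliest repeat is at step j = 2: N is in C, which it already visited at step i = 1.
With |Q| = 3, pigeonhole forces a state repeat no later than step 3; the substring read between the first and second visits to that state can be pumped.

C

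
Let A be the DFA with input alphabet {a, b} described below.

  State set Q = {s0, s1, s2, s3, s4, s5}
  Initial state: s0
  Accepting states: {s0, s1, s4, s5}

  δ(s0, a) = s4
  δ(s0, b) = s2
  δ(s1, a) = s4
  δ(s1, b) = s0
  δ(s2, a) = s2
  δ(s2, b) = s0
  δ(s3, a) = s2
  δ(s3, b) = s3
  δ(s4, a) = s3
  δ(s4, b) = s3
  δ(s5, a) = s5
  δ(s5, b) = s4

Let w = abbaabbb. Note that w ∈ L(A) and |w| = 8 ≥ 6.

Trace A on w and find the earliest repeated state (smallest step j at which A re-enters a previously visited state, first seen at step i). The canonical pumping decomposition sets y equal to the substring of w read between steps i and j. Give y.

b

Run of A on w = a b b a a b b b:
  step 0: s0  (start)
  step 1: s4  (read a: s0→s4)
  step 2: s3  (read b: s4→s3)
  step 3: s3  (read b: s3→s3)   ← first repeat (s3 seen earlier)
  step 4: s2  (read a: s3→s2)
  step 5: s2  (read a: s2→s2)
  step 6: s0  (read b: s2→s0)
  step 7: s2  (read b: s0→s2)
  step 8: s0  (read b: s2→s0)

So i = 2, j = 3, giving x = w[0:2] = ab, y = w[2:3] = b, z = w[3:8] = aabbb.
Check: |xy| = 3 ≤ 6 and |y| = 1 ≥ 1. Reading y takes A from s3 back to s3, so every xyⁱz is accepted.
Pumping length from the standard proof: p = 6 (the number of states). The repeated state found above gives |xy| = j ≤ 6 and |y| = j − i ≥ 1.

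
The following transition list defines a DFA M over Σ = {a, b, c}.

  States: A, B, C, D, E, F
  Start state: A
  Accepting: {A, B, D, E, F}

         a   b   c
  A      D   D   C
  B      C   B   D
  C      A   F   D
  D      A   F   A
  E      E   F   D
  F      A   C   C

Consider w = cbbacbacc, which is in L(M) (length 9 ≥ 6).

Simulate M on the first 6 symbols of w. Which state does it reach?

Run of M on the first 6 characters of w = c b b a c b:
  step 0: A  (start)
  step 1: C  (read c: A→C)
  step 2: F  (read b: C→F)
  step 3: C  (read b: F→C)
  step 4: A  (read a: C→A)
  step 5: C  (read c: A→C)
  step 6: F  (read b: C→F)

After reading 6 characters, M is in state F.

F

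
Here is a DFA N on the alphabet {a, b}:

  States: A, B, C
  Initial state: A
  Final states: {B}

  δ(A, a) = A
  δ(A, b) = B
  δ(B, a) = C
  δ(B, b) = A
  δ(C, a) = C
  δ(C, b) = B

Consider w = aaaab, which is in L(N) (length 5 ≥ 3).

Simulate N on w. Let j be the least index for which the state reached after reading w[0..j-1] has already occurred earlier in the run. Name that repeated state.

A

Run of N on w = a a a a b:
  step 0: A  (start)
  step 1: A  (read a: A→A)   ← first repeat (A seen earlier)
  step 2: A  (read a: A→A)
  step 3: A  (read a: A→A)
  step 4: A  (read a: A→A)
  step 5: B  (read b: A→B)

The earliest repeat is at step j = 1: N is in A, which it already visited at step i = 0.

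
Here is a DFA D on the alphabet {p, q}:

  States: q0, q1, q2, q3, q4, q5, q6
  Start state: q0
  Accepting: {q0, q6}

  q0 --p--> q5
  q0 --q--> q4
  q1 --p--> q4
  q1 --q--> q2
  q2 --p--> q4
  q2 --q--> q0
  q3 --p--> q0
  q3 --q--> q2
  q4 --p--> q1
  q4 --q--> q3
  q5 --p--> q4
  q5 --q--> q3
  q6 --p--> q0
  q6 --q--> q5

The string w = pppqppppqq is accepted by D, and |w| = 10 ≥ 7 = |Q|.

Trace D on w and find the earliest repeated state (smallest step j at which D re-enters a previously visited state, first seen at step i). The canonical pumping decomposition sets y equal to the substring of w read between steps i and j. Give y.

pqp

State sequence: q0 -p-> q5 -p-> q4 -p-> q1 -q-> q2 -p-> q4 -p-> q1 -p-> q4 -p-> q1 -q-> q2 -q-> q0
First repeat at step 5: q4 was already visited.

So i = 2, j = 5, giving x = w[0:2] = pp, y = w[2:5] = pqp, z = w[5:10] = pppqq.
Check: |xy| = 5 ≤ 7 and |y| = 3 ≥ 1. Reading y takes D from q4 back to q4, so every xyⁱz is accepted.
With |Q| = 7, pigeonhole forces a state repeat no later than step 7; the substring read between the first and second visits to that state can be pumped.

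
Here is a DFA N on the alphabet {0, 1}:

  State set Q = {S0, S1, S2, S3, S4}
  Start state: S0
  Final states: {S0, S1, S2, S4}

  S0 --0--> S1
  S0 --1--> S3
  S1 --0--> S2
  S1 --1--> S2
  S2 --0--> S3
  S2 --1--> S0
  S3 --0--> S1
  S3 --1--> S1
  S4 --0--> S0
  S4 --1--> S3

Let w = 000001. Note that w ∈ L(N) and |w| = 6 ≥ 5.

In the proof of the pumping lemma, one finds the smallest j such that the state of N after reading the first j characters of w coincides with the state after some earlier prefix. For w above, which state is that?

Run of N on w = 0 0 0 0 0 1:
  step 0: S0  (start)
  step 1: S1  (read 0: S0→S1)
  step 2: S2  (read 0: S1→S2)
  step 3: S3  (read 0: S2→S3)
  step 4: S1  (read 0: S3→S1)   ← first repeat (S1 seen earlier)
  step 5: S2  (read 0: S1→S2)
  step 6: S0  (read 1: S2→S0)

The earliest repeat is at step j = 4: N is in S1, which it already visited at step i = 1.

S1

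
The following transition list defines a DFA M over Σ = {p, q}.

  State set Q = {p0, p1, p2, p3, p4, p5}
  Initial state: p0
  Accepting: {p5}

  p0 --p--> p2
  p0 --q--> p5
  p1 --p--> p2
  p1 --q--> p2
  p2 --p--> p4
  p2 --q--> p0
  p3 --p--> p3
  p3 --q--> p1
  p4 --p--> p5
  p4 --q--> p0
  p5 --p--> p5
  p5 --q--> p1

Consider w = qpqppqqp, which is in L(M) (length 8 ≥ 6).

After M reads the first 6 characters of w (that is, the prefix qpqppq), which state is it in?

State sequence: p0 -q-> p5 -p-> p5 -q-> p1 -p-> p2 -p-> p4 -q-> p0

After reading 6 characters, M is in state p0.
(This kind of state-tracing is the core of the pumping-lemma construction: with 6 states, pigeonhole forces a repeat within the first 6 steps.)

p0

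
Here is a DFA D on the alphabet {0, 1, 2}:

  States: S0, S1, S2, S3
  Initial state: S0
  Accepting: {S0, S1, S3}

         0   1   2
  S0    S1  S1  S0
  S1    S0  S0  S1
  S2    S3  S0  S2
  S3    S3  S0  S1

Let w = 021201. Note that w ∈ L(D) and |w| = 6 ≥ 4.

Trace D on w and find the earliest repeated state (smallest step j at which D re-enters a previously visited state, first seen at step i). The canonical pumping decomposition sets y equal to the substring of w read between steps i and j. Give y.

State sequence: S0 -0-> S1 -2-> S1 -1-> S0 -2-> S0 -0-> S1 -1-> S0
First repeat at step 2: S1 was already visited.

So i = 1, j = 2, giving x = w[0:1] = 0, y = w[1:2] = 2, z = w[2:6] = 1201.
Check: |xy| = 2 ≤ 4 and |y| = 1 ≥ 1. Reading y takes D from S1 back to S1, so every xyⁱz is accepted.
With |Q| = 4, pigeonhole forces a state repeat no later than step 4; the substring read between the first and second visits to that state can be pumped.

2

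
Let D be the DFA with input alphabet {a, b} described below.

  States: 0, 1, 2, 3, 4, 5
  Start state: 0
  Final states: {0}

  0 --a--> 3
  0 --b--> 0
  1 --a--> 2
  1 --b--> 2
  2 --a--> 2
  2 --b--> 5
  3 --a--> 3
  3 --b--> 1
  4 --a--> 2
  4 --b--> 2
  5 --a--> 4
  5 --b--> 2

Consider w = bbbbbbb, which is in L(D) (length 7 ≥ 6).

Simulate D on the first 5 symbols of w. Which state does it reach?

State sequence: 0 -b-> 0 -b-> 0 -b-> 0 -b-> 0 -b-> 0

After reading 5 characters, D is in state 0.

0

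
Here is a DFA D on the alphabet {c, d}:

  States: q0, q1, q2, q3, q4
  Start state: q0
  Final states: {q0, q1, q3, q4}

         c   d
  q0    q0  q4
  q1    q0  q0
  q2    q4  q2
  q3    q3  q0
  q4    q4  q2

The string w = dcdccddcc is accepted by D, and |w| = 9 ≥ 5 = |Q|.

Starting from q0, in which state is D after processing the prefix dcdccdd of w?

State sequence: q0 -d-> q4 -c-> q4 -d-> q2 -c-> q4 -c-> q4 -d-> q2 -d-> q2

After reading 7 characters, D is in state q2.
(This kind of state-tracing is the core of the pumping-lemma construction: with 5 states, pigeonhole forces a repeat within the first 5 steps.)

q2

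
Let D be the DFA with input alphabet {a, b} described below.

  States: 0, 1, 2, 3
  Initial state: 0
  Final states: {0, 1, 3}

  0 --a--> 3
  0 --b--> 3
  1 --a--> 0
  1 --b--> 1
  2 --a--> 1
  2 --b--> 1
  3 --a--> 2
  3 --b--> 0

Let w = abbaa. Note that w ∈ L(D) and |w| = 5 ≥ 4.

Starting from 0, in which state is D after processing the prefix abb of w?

3

State sequence: 0 -a-> 3 -b-> 0 -b-> 3

After reading 3 characters, D is in state 3.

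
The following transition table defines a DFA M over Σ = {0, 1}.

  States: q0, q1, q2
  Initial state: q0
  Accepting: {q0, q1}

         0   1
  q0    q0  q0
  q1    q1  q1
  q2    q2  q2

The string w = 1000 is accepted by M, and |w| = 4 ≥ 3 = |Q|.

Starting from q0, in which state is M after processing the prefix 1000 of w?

Run of M on the first 4 characters of w = 1 0 0 0:
  step 0: q0  (start)
  step 1: q0  (read 1: q0→q0)
  step 2: q0  (read 0: q0→q0)
  step 3: q0  (read 0: q0→q0)
  step 4: q0  (read 0: q0→q0)

After reading 4 characters, M is in state q0.

q0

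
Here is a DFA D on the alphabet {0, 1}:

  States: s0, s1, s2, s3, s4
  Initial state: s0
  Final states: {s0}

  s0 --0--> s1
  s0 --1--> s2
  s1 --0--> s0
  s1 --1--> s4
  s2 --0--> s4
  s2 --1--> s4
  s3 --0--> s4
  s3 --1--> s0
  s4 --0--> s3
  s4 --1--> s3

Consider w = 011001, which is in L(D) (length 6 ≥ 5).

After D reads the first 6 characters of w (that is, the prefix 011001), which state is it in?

Run of D on the first 6 characters of w = 0 1 1 0 0 1:
  step 0: s0  (start)
  step 1: s1  (read 0: s0→s1)
  step 2: s4  (read 1: s1→s4)
  step 3: s3  (read 1: s4→s3)
  step 4: s4  (read 0: s3→s4)
  step 5: s3  (read 0: s4→s3)
  step 6: s0  (read 1: s3→s0)

After reading 6 characters, D is in state s0.

s0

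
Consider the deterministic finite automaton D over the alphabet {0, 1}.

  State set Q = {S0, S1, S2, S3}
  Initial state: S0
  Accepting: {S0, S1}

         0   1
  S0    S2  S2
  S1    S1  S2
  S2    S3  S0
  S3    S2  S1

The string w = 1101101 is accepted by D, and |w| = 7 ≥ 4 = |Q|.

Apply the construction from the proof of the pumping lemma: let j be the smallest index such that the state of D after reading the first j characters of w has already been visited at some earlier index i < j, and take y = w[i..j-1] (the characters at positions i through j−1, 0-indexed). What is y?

11

Run of D on w = 1 1 0 1 1 0 1:
  step 0: S0  (start)
  step 1: S2  (read 1: S0→S2)
  step 2: S0  (read 1: S2→S0)   ← first repeat (S0 seen earlier)
  step 3: S2  (read 0: S0→S2)
  step 4: S0  (read 1: S2→S0)
  step 5: S2  (read 1: S0→S2)
  step 6: S3  (read 0: S2→S3)
  step 7: S1  (read 1: S3→S1)

So i = 0, j = 2, giving x = w[0:0] = ε, y = w[0:2] = 11, z = w[2:7] = 01101.
Check: |xy| = 2 ≤ 4 and |y| = 2 ≥ 1. Reading y takes D from S0 back to S0, so every xyⁱz is accepted.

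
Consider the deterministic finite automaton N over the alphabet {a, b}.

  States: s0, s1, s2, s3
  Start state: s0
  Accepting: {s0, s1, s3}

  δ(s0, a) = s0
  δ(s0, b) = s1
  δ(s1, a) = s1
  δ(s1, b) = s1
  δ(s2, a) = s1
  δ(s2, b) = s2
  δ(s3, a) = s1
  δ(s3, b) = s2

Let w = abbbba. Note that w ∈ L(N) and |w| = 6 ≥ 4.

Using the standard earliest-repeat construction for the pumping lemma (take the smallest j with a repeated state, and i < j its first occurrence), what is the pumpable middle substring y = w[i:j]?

a

Run of N on w = a b b b b a:
  step 0: s0  (start)
  step 1: s0  (read a: s0→s0)   ← first repeat (s0 seen earlier)
  step 2: s1  (read b: s0→s1)
  step 3: s1  (read b: s1→s1)
  step 4: s1  (read b: s1→s1)
  step 5: s1  (read b: s1→s1)
  step 6: s1  (read a: s1→s1)

So i = 0, j = 1, giving x = w[0:0] = ε, y = w[0:1] = a, z = w[1:6] = bbbba.
Check: |xy| = 1 ≤ 4 and |y| = 1 ≥ 1. Reading y takes N from s0 back to s0, so every xyⁱz is accepted.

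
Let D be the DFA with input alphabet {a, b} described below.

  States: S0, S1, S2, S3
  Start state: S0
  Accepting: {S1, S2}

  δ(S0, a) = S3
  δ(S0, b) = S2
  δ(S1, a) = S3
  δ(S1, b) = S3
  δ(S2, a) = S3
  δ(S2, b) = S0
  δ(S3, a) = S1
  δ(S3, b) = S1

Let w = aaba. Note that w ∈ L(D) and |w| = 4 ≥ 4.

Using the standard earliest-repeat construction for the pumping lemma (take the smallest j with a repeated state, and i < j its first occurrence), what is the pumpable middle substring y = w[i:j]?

ab

Run of D on w = a a b a:
  step 0: S0  (start)
  step 1: S3  (read a: S0→S3)
  step 2: S1  (read a: S3→S1)
  step 3: S3  (read b: S1→S3)   ← first repeat (S3 seen earlier)
  step 4: S1  (read a: S3→S1)

So i = 1, j = 3, giving x = w[0:1] = a, y = w[1:3] = ab, z = w[3:4] = a.
Check: |xy| = 3 ≤ 4 and |y| = 2 ≥ 1. Reading y takes D from S3 back to S3, so every xyⁱz is accepted.
Since D has 4 states, any run of length ≥ 4 visits 4+1 states, so by pigeonhole some state repeats within the first 4 steps — that repeat gives the pumpable loop.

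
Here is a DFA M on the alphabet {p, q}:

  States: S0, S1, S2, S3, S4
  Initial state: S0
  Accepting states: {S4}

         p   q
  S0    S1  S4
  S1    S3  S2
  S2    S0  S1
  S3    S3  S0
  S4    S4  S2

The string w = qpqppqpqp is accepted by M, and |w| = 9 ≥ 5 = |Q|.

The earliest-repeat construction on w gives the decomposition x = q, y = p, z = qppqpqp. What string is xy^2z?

qppqppqpqp

xy^2z = q·p·p·qppqpqp = qppqppqpqp.
Reading y = p takes M from S4 back to S4, so after x·y·y the machine is still in S4, and z then leads to the accepting state S4. Hence qppqppqpqp ∈ L(M).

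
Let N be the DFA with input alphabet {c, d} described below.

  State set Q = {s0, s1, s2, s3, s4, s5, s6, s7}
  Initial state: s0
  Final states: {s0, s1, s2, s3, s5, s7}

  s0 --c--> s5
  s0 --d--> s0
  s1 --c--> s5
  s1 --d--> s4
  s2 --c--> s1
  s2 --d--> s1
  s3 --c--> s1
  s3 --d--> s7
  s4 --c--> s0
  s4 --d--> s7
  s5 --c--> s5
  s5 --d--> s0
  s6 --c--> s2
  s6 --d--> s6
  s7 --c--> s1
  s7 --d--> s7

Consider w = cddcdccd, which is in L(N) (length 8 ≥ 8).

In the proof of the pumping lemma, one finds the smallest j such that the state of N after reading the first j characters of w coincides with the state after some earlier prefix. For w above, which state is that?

State sequence: s0 -c-> s5 -d-> s0 -d-> s0 -c-> s5 -d-> s0 -c-> s5 -c-> s5 -d-> s0
First repeat at step 2: s0 was already visited.

The earliest repeat is at step j = 2: N is in s0, which it already visited at step i = 0.
The DFA has 8 states, so the proof of the pumping lemma guarantees a repeated state among the first 8+1 visited; the segment between the two visits is the pumpable y.

s0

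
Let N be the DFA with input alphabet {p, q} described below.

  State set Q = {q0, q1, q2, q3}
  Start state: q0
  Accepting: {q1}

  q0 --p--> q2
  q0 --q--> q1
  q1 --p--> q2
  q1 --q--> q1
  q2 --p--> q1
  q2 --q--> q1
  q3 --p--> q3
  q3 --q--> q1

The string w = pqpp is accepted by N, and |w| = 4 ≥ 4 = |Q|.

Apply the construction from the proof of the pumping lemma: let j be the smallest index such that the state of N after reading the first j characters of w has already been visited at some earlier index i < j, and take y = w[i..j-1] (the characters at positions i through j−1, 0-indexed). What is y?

qp

State sequence: q0 -p-> q2 -q-> q1 -p-> q2 -p-> q1
First repeat at step 3: q2 was already visited.

So i = 1, j = 3, giving x = w[0:1] = p, y = w[1:3] = qp, z = w[3:4] = p.
Check: |xy| = 3 ≤ 4 and |y| = 2 ≥ 1. Reading y takes N from q2 back to q2, so every xyⁱz is accepted.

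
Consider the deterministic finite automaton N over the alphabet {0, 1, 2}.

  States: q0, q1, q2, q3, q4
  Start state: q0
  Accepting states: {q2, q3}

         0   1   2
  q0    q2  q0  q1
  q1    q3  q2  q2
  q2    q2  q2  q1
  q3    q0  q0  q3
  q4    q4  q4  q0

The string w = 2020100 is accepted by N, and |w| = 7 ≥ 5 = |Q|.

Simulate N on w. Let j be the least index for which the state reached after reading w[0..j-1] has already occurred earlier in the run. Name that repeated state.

q3

Run of N on w = 2 0 2 0 1 0 0:
  step 0: q0  (start)
  step 1: q1  (read 2: q0→q1)
  step 2: q3  (read 0: q1→q3)
  step 3: q3  (read 2: q3→q3)   ← first repeat (q3 seen earlier)
  step 4: q0  (read 0: q3→q0)
  step 5: q0  (read 1: q0→q0)
  step 6: q2  (read 0: q0→q2)
  step 7: q2  (read 0: q2→q2)

The earliest repeat is at step j = 3: N is in q3, which it already visited at step i = 2.
Since N has 5 states, any run of length ≥ 5 visits 5+1 states, so by pigeonhole some state repeats within the first 5 steps — that repeat gives the pumpable loop.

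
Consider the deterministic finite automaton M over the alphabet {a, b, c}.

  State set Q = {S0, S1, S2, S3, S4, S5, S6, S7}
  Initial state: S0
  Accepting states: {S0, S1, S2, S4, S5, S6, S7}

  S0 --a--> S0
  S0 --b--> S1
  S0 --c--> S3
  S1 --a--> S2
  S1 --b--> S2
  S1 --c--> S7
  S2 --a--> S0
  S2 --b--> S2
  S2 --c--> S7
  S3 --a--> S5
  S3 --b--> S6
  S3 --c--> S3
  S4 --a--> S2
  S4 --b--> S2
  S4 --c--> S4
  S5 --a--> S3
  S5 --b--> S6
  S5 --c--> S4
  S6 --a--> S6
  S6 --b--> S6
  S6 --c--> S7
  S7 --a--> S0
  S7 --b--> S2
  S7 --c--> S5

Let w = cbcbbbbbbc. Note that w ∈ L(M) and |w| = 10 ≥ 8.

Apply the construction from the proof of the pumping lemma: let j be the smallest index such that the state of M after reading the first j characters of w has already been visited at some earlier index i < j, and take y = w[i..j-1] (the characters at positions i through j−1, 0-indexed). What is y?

State sequence: S0 -c-> S3 -b-> S6 -c-> S7 -b-> S2 -b-> S2 -b-> S2 -b-> S2 -b-> S2 -b-> S2 -c-> S7
First repeat at step 5: S2 was already visited.

So i = 4, j = 5, giving x = w[0:4] = cbcb, y = w[4:5] = b, z = w[5:10] = bbbbc.
Check: |xy| = 5 ≤ 8 and |y| = 1 ≥ 1. Reading y takes M from S2 back to S2, so every xyⁱz is accepted.

b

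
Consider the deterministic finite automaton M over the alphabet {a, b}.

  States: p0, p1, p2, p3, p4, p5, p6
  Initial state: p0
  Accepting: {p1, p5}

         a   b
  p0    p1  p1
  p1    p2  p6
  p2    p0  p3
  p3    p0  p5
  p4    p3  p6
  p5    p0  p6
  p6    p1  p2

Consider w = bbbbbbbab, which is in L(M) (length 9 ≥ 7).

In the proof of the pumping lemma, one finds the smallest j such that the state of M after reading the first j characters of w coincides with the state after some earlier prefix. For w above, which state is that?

p6

Run of M on w = b b b b b b b a b:
  step 0: p0  (start)
  step 1: p1  (read b: p0→p1)
  step 2: p6  (read b: p1→p6)
  step 3: p2  (read b: p6→p2)
  step 4: p3  (read b: p2→p3)
  step 5: p5  (read b: p3→p5)
  step 6: p6  (read b: p5→p6)   ← first repeat (p6 seen earlier)
  step 7: p2  (read b: p6→p2)
  step 8: p0  (read a: p2→p0)
  step 9: p1  (read b: p0→p1)

The earliest repeat is at step j = 6: M is in p6, which it already visited at step i = 2.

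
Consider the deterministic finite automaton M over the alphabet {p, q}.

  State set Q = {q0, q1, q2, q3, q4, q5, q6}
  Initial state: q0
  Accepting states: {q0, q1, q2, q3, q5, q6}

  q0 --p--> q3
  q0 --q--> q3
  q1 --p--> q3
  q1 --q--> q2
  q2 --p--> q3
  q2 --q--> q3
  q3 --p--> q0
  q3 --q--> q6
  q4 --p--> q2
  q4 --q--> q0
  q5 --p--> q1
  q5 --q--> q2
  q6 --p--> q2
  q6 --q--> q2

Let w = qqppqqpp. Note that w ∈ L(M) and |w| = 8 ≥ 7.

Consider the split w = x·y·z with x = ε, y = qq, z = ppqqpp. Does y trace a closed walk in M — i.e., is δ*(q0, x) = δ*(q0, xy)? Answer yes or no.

no

State sequence: q0 -q-> q3 -q-> q6

After x (step 0): q0. After xy (step 2): q6.
They differ (q0 ≠ q6), so y is not a cycle from the state after x; this split is not the one the pumping-lemma construction produces, and pumping y need not keep the string in L(M).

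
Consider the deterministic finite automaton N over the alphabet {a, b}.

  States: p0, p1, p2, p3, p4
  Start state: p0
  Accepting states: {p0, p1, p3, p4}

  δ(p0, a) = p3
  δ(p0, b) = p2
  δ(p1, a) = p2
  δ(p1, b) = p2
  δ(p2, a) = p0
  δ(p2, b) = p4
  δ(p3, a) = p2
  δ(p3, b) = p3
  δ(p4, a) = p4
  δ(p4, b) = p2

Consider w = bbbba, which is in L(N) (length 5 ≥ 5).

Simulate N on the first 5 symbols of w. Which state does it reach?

p4

Run of N on the first 5 characters of w = b b b b a:
  step 0: p0  (start)
  step 1: p2  (read b: p0→p2)
  step 2: p4  (read b: p2→p4)
  step 3: p2  (read b: p4→p2)
  step 4: p4  (read b: p2→p4)
  step 5: p4  (read a: p4→p4)

After reading 5 characters, N is in state p4.
(This kind of state-tracing is the core of the pumping-lemma construction: with 5 states, pigeonhole forces a repeat within the first 5 steps.)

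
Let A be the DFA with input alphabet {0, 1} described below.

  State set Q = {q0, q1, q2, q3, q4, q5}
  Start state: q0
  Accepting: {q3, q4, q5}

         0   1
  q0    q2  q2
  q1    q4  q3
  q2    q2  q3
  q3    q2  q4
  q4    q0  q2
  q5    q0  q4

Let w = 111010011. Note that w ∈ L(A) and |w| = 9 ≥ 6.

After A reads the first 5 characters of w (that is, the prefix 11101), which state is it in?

Run of A on the first 5 characters of w = 1 1 1 0 1:
  step 0: q0  (start)
  step 1: q2  (read 1: q0→q2)
  step 2: q3  (read 1: q2→q3)
  step 3: q4  (read 1: q3→q4)
  step 4: q0  (read 0: q4→q0)
  step 5: q2  (read 1: q0→q2)

After reading 5 characters, A is in state q2.

q2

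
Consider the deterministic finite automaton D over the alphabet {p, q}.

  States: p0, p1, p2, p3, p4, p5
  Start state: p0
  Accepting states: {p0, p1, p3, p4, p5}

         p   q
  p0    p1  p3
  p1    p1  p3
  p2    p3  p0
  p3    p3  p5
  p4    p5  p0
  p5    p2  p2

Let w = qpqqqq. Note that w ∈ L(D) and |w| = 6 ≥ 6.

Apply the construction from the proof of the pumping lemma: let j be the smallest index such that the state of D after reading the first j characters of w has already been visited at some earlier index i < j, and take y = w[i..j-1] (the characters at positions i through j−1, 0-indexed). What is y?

Run of D on w = q p q q q q:
  step 0: p0  (start)
  step 1: p3  (read q: p0→p3)
  step 2: p3  (read p: p3→p3)   ← first repeat (p3 seen earlier)
  step 3: p5  (read q: p3→p5)
  step 4: p2  (read q: p5→p2)
  step 5: p0  (read q: p2→p0)
  step 6: p3  (read q: p0→p3)

So i = 1, j = 2, giving x = w[0:1] = q, y = w[1:2] = p, z = w[2:6] = qqqq.
Check: |xy| = 2 ≤ 6 and |y| = 1 ≥ 1. Reading y takes D from p3 back to p3, so every xyⁱz is accepted.

p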